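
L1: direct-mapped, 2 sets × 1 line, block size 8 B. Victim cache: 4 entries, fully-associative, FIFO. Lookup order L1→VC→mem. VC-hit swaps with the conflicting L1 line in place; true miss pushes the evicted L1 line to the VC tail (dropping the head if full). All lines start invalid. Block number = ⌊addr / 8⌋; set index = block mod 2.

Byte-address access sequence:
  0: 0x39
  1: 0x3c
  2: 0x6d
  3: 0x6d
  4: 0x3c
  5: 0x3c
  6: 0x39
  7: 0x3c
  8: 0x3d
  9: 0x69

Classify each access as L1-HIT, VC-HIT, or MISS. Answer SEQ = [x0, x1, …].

SEQ = [MISS, L1-HIT, MISS, L1-HIT, VC-HIT, L1-HIT, L1-HIT, L1-HIT, L1-HIT, VC-HIT]

#0 0x39→b7/s1 MISS; vc=[]
#1 0x3c→b7/s1 L1-HIT; vc=[]
#2 0x6d→b13/s1 MISS; vc=[7]
#3 0x6d→b13/s1 L1-HIT; vc=[7]
#4 0x3c→b7/s1 VC-HIT; vc=[13]
#5 0x3c→b7/s1 L1-HIT; vc=[13]
#6 0x39→b7/s1 L1-HIT; vc=[13]
#7 0x3c→b7/s1 L1-HIT; vc=[13]
#8 0x3d→b7/s1 L1-HIT; vc=[13]
#9 0x69→b13/s1 VC-HIT; vc=[7]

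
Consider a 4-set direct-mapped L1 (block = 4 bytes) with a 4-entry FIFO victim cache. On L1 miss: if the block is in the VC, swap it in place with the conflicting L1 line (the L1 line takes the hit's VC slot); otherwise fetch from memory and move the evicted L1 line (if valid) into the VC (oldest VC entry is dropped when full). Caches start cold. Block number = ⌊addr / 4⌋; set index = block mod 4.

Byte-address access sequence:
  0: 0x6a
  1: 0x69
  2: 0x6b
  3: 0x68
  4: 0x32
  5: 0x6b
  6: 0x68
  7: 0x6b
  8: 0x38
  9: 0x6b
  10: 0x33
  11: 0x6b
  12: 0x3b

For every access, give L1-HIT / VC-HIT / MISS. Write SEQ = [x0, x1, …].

  [0] addr=0x6a blk=26 s=2: MISS | VC []
  [1] addr=0x69 blk=26 s=2: L1-HIT | VC []
  [2] addr=0x6b blk=26 s=2: L1-HIT | VC []
  [3] addr=0x68 blk=26 s=2: L1-HIT | VC []
  [4] addr=0x32 blk=12 s=0: MISS | VC []
  [5] addr=0x6b blk=26 s=2: L1-HIT | VC []
  [6] addr=0x68 blk=26 s=2: L1-HIT | VC []
  [7] addr=0x6b blk=26 s=2: L1-HIT | VC []
  [8] addr=0x38 blk=14 s=2: MISS | VC [26]
  [9] addr=0x6b blk=26 s=2: VC-HIT | VC [14]
  [10] addr=0x33 blk=12 s=0: L1-HIT | VC [14]
  [11] addr=0x6b blk=26 s=2: L1-HIT | VC [14]
  [12] addr=0x3b blk=14 s=2: VC-HIT | VC [26]

SEQ = [MISS, L1-HIT, L1-HIT, L1-HIT, MISS, L1-HIT, L1-HIT, L1-HIT, MISS, VC-HIT, L1-HIT, L1-HIT, VC-HIT]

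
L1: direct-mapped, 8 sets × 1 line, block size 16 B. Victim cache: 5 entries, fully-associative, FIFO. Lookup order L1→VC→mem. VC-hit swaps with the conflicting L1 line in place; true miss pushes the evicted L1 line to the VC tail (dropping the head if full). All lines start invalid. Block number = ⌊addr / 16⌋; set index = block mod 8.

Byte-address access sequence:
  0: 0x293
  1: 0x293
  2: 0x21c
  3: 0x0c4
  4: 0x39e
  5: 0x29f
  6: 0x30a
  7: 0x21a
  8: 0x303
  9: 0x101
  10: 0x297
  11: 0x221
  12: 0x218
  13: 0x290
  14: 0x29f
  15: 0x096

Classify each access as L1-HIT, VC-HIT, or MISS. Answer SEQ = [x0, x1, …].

SEQ = [MISS, L1-HIT, MISS, MISS, MISS, VC-HIT, MISS, VC-HIT, L1-HIT, MISS, VC-HIT, MISS, VC-HIT, VC-HIT, L1-HIT, MISS]

#0 0x293→b41/s1 MISS; vc=[]
#1 0x293→b41/s1 L1-HIT; vc=[]
#2 0x21c→b33/s1 MISS; vc=[41]
#3 0xc4→b12/s4 MISS; vc=[41]
#4 0x39e→b57/s1 MISS; vc=[41,33]
#5 0x29f→b41/s1 VC-HIT; vc=[57,33]
#6 0x30a→b48/s0 MISS; vc=[57,33]
#7 0x21a→b33/s1 VC-HIT; vc=[57,41]
#8 0x303→b48/s0 L1-HIT; vc=[57,41]
#9 0x101→b16/s0 MISS; vc=[57,41,48]
#10 0x297→b41/s1 VC-HIT; vc=[57,33,48]
#11 0x221→b34/s2 MISS; vc=[57,33,48]
#12 0x218→b33/s1 VC-HIT; vc=[57,41,48]
#13 0x290→b41/s1 VC-HIT; vc=[57,33,48]
#14 0x29f→b41/s1 L1-HIT; vc=[57,33,48]
#15 0x96→b9/s1 MISS; vc=[57,33,48,41]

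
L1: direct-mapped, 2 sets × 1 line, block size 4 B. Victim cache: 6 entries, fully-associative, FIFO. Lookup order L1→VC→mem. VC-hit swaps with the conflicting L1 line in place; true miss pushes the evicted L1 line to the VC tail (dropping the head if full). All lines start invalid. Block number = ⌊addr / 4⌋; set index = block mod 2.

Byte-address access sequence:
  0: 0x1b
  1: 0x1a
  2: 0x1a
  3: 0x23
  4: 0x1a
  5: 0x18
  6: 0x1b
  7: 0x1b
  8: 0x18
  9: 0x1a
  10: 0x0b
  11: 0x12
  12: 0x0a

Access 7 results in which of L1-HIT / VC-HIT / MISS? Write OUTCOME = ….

OUTCOME = L1-HIT

  [0] addr=0x1b blk=6 s=0: MISS | VC []
  [1] addr=0x1a blk=6 s=0: L1-HIT | VC []
  [2] addr=0x1a blk=6 s=0: L1-HIT | VC []
  [3] addr=0x23 blk=8 s=0: MISS | VC [6]
  [4] addr=0x1a blk=6 s=0: VC-HIT | VC [8]
  [5] addr=0x18 blk=6 s=0: L1-HIT | VC [8]
  [6] addr=0x1b blk=6 s=0: L1-HIT | VC [8]
  [7] addr=0x1b blk=6 s=0: L1-HIT | VC [8]
  [8] addr=0x18 blk=6 s=0: L1-HIT | VC [8]
  [9] addr=0x1a blk=6 s=0: L1-HIT | VC [8]
  [10] addr=0xb blk=2 s=0: MISS | VC [8, 6]
  [11] addr=0x12 blk=4 s=0: MISS | VC [8, 6, 2]
  [12] addr=0xa blk=2 s=0: VC-HIT | VC [8, 6, 4]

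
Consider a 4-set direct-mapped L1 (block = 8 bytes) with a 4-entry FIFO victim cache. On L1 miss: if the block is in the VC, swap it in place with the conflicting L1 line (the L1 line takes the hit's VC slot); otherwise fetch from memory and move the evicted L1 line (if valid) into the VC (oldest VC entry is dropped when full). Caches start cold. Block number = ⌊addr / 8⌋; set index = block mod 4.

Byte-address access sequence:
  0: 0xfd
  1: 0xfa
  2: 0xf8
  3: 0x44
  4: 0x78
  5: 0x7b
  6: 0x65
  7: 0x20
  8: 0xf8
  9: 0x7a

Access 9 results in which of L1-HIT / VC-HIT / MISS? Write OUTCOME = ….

#0 0xfd→b31/s3 MISS; vc=[]
#1 0xfa→b31/s3 L1-HIT; vc=[]
#2 0xf8→b31/s3 L1-HIT; vc=[]
#3 0x44→b8/s0 MISS; vc=[]
#4 0x78→b15/s3 MISS; vc=[31]
#5 0x7b→b15/s3 L1-HIT; vc=[31]
#6 0x65→b12/s0 MISS; vc=[31,8]
#7 0x20→b4/s0 MISS; vc=[31,8,12]
#8 0xf8→b31/s3 VC-HIT; vc=[15,8,12]
#9 0x7a→b15/s3 VC-HIT; vc=[31,8,12]

OUTCOME = VC-HIT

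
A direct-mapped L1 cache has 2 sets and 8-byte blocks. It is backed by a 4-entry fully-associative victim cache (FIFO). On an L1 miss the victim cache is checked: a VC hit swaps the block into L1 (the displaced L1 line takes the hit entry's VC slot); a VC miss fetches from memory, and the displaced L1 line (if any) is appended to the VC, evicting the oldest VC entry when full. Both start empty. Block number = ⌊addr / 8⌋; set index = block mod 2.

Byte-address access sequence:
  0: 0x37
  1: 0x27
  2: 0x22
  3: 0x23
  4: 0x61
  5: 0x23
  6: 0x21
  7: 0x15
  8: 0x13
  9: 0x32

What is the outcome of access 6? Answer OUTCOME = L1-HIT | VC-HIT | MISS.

0: 0x37 (blk 6, set 0) → MISS  vc=[]
1: 0x27 (blk 4, set 0) → MISS  vc=[6]
2: 0x22 (blk 4, set 0) → L1-HIT  vc=[6]
3: 0x23 (blk 4, set 0) → L1-HIT  vc=[6]
4: 0x61 (blk 12, set 0) → MISS  vc=[6, 4]
5: 0x23 (blk 4, set 0) → VC-HIT  vc=[6, 12]
6: 0x21 (blk 4, set 0) → L1-HIT  vc=[6, 12]
7: 0x15 (blk 2, set 0) → MISS  vc=[6, 12, 4]
8: 0x13 (blk 2, set 0) → L1-HIT  vc=[6, 12, 4]
9: 0x32 (blk 6, set 0) → VC-HIT  vc=[2, 12, 4]

OUTCOME = L1-HIT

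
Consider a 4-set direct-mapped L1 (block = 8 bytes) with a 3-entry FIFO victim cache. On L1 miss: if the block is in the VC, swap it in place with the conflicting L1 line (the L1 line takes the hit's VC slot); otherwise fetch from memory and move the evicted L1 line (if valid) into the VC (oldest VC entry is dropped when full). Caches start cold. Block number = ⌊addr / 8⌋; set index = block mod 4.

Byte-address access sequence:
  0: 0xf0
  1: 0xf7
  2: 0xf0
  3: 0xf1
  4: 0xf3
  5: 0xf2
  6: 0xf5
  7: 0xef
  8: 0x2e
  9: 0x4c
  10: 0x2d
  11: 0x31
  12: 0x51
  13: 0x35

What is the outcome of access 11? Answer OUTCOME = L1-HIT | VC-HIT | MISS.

OUTCOME = MISS

0: 0xf0 (blk 30, set 2) → MISS  vc=[]
1: 0xf7 (blk 30, set 2) → L1-HIT  vc=[]
2: 0xf0 (blk 30, set 2) → L1-HIT  vc=[]
3: 0xf1 (blk 30, set 2) → L1-HIT  vc=[]
4: 0xf3 (blk 30, set 2) → L1-HIT  vc=[]
5: 0xf2 (blk 30, set 2) → L1-HIT  vc=[]
6: 0xf5 (blk 30, set 2) → L1-HIT  vc=[]
7: 0xef (blk 29, set 1) → MISS  vc=[]
8: 0x2e (blk 5, set 1) → MISS  vc=[29]
9: 0x4c (blk 9, set 1) → MISS  vc=[29, 5]
10: 0x2d (blk 5, set 1) → VC-HIT  vc=[29, 9]
11: 0x31 (blk 6, set 2) → MISS  vc=[29, 9, 30]
12: 0x51 (blk 10, set 2) → MISS  vc=[9, 30, 6]
13: 0x35 (blk 6, set 2) → VC-HIT  vc=[9, 30, 10]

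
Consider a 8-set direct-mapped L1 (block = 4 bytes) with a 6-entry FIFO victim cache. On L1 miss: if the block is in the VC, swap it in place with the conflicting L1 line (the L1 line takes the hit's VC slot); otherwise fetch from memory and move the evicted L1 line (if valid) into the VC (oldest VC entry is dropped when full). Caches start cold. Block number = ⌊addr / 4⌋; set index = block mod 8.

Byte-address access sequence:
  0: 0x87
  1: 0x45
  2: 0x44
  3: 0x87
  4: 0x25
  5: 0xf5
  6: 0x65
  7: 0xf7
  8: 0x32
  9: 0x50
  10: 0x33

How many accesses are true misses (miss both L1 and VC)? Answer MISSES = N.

  [0] addr=0x87 blk=33 s=1: MISS | VC []
  [1] addr=0x45 blk=17 s=1: MISS | VC [33]
  [2] addr=0x44 blk=17 s=1: L1-HIT | VC [33]
  [3] addr=0x87 blk=33 s=1: VC-HIT | VC [17]
  [4] addr=0x25 blk=9 s=1: MISS | VC [17, 33]
  [5] addr=0xf5 blk=61 s=5: MISS | VC [17, 33]
  [6] addr=0x65 blk=25 s=1: MISS | VC [17, 33, 9]
  [7] addr=0xf7 blk=61 s=5: L1-HIT | VC [17, 33, 9]
  [8] addr=0x32 blk=12 s=4: MISS | VC [17, 33, 9]
  [9] addr=0x50 blk=20 s=4: MISS | VC [17, 33, 9, 12]
  [10] addr=0x33 blk=12 s=4: VC-HIT | VC [17, 33, 9, 20]

MISSES = 7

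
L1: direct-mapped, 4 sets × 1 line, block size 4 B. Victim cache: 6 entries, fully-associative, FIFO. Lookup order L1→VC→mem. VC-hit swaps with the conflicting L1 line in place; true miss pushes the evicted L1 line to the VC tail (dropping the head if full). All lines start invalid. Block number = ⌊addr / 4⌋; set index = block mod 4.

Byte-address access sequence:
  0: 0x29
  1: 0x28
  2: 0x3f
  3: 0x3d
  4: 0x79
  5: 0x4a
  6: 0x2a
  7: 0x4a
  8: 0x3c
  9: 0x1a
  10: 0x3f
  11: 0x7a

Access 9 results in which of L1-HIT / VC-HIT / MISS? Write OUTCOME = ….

OUTCOME = MISS

0: 0x29 (blk 10, set 2) → MISS  vc=[]
1: 0x28 (blk 10, set 2) → L1-HIT  vc=[]
2: 0x3f (blk 15, set 3) → MISS  vc=[]
3: 0x3d (blk 15, set 3) → L1-HIT  vc=[]
4: 0x79 (blk 30, set 2) → MISS  vc=[10]
5: 0x4a (blk 18, set 2) → MISS  vc=[10, 30]
6: 0x2a (blk 10, set 2) → VC-HIT  vc=[18, 30]
7: 0x4a (blk 18, set 2) → VC-HIT  vc=[10, 30]
8: 0x3c (blk 15, set 3) → L1-HIT  vc=[10, 30]
9: 0x1a (blk 6, set 2) → MISS  vc=[10, 30, 18]
10: 0x3f (blk 15, set 3) → L1-HIT  vc=[10, 30, 18]
11: 0x7a (blk 30, set 2) → VC-HIT  vc=[10, 6, 18]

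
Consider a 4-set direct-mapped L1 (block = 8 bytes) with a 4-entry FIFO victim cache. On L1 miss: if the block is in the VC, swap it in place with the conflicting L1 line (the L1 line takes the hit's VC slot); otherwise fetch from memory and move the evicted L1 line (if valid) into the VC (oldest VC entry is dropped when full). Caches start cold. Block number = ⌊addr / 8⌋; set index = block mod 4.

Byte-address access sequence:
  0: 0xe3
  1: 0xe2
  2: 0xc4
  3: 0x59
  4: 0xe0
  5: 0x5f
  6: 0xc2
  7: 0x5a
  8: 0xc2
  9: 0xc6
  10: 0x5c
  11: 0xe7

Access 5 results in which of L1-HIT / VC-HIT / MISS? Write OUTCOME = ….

OUTCOME = L1-HIT

  [0] addr=0xe3 blk=28 s=0: MISS | VC []
  [1] addr=0xe2 blk=28 s=0: L1-HIT | VC []
  [2] addr=0xc4 blk=24 s=0: MISS | VC [28]
  [3] addr=0x59 blk=11 s=3: MISS | VC [28]
  [4] addr=0xe0 blk=28 s=0: VC-HIT | VC [24]
  [5] addr=0x5f blk=11 s=3: L1-HIT | VC [24]
  [6] addr=0xc2 blk=24 s=0: VC-HIT | VC [28]
  [7] addr=0x5a blk=11 s=3: L1-HIT | VC [28]
  [8] addr=0xc2 blk=24 s=0: L1-HIT | VC [28]
  [9] addr=0xc6 blk=24 s=0: L1-HIT | VC [28]
  [10] addr=0x5c blk=11 s=3: L1-HIT | VC [28]
  [11] addr=0xe7 blk=28 s=0: VC-HIT | VC [24]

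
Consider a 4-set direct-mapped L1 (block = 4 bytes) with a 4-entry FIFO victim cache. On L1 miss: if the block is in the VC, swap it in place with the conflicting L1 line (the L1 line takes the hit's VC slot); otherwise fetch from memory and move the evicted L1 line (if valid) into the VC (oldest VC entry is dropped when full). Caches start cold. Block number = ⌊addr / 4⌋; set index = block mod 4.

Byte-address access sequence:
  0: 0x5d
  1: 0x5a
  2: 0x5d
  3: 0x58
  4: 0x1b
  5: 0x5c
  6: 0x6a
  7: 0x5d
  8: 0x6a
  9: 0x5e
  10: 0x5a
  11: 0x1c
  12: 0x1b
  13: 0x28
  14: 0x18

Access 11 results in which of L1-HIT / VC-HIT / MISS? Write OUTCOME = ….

OUTCOME = MISS

0: 0x5d (blk 23, set 3) → MISS  vc=[]
1: 0x5a (blk 22, set 2) → MISS  vc=[]
2: 0x5d (blk 23, set 3) → L1-HIT  vc=[]
3: 0x58 (blk 22, set 2) → L1-HIT  vc=[]
4: 0x1b (blk 6, set 2) → MISS  vc=[22]
5: 0x5c (blk 23, set 3) → L1-HIT  vc=[22]
6: 0x6a (blk 26, set 2) → MISS  vc=[22, 6]
7: 0x5d (blk 23, set 3) → L1-HIT  vc=[22, 6]
8: 0x6a (blk 26, set 2) → L1-HIT  vc=[22, 6]
9: 0x5e (blk 23, set 3) → L1-HIT  vc=[22, 6]
10: 0x5a (blk 22, set 2) → VC-HIT  vc=[26, 6]
11: 0x1c (blk 7, set 3) → MISS  vc=[26, 6, 23]
12: 0x1b (blk 6, set 2) → VC-HIT  vc=[26, 22, 23]
13: 0x28 (blk 10, set 2) → MISS  vc=[26, 22, 23, 6]
14: 0x18 (blk 6, set 2) → VC-HIT  vc=[26, 22, 23, 10]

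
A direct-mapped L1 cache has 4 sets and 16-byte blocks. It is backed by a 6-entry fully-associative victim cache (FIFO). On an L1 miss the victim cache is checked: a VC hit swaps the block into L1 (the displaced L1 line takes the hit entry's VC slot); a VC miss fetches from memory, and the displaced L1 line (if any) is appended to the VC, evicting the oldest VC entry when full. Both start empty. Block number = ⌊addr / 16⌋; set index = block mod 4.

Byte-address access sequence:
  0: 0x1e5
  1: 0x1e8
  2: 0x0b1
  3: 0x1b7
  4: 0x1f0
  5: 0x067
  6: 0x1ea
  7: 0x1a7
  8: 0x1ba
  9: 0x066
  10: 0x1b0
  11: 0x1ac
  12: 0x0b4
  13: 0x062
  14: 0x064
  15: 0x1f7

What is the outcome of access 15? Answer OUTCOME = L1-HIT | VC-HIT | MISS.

OUTCOME = VC-HIT

0: 0x1e5 (blk 30, set 2) → MISS  vc=[]
1: 0x1e8 (blk 30, set 2) → L1-HIT  vc=[]
2: 0xb1 (blk 11, set 3) → MISS  vc=[]
3: 0x1b7 (blk 27, set 3) → MISS  vc=[11]
4: 0x1f0 (blk 31, set 3) → MISS  vc=[11, 27]
5: 0x67 (blk 6, set 2) → MISS  vc=[11, 27, 30]
6: 0x1ea (blk 30, set 2) → VC-HIT  vc=[11, 27, 6]
7: 0x1a7 (blk 26, set 2) → MISS  vc=[11, 27, 6, 30]
8: 0x1ba (blk 27, set 3) → VC-HIT  vc=[11, 31, 6, 30]
9: 0x66 (blk 6, set 2) → VC-HIT  vc=[11, 31, 26, 30]
10: 0x1b0 (blk 27, set 3) → L1-HIT  vc=[11, 31, 26, 30]
11: 0x1ac (blk 26, set 2) → VC-HIT  vc=[11, 31, 6, 30]
12: 0xb4 (blk 11, set 3) → VC-HIT  vc=[27, 31, 6, 30]
13: 0x62 (blk 6, set 2) → VC-HIT  vc=[27, 31, 26, 30]
14: 0x64 (blk 6, set 2) → L1-HIT  vc=[27, 31, 26, 30]
15: 0x1f7 (blk 31, set 3) → VC-HIT  vc=[27, 11, 26, 30]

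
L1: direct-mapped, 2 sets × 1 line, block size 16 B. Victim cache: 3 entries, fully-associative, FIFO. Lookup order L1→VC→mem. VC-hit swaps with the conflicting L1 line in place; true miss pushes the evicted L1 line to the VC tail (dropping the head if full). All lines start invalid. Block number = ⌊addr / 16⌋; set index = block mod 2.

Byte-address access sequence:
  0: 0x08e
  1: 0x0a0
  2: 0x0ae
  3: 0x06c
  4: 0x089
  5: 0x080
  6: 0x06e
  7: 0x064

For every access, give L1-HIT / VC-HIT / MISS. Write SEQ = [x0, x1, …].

0: 0x8e (blk 8, set 0) → MISS  vc=[]
1: 0xa0 (blk 10, set 0) → MISS  vc=[8]
2: 0xae (blk 10, set 0) → L1-HIT  vc=[8]
3: 0x6c (blk 6, set 0) → MISS  vc=[8, 10]
4: 0x89 (blk 8, set 0) → VC-HIT  vc=[6, 10]
5: 0x80 (blk 8, set 0) → L1-HIT  vc=[6, 10]
6: 0x6e (blk 6, set 0) → VC-HIT  vc=[8, 10]
7: 0x64 (blk 6, set 0) → L1-HIT  vc=[8, 10]

SEQ = [MISS, MISS, L1-HIT, MISS, VC-HIT, L1-HIT, VC-HIT, L1-HIT]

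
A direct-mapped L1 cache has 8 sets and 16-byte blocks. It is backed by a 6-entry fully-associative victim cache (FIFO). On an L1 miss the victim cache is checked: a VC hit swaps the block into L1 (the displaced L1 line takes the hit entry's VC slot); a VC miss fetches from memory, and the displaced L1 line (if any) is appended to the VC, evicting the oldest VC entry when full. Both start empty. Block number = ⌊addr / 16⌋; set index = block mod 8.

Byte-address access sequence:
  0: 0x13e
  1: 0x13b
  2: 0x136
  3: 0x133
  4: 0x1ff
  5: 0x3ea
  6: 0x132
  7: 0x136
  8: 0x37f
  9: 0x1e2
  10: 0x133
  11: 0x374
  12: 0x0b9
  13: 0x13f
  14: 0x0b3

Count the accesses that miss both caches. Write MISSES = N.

MISSES = 6

#0 0x13e→b19/s3 MISS; vc=[]
#1 0x13b→b19/s3 L1-HIT; vc=[]
#2 0x136→b19/s3 L1-HIT; vc=[]
#3 0x133→b19/s3 L1-HIT; vc=[]
#4 0x1ff→b31/s7 MISS; vc=[]
#5 0x3ea→b62/s6 MISS; vc=[]
#6 0x132→b19/s3 L1-HIT; vc=[]
#7 0x136→b19/s3 L1-HIT; vc=[]
#8 0x37f→b55/s7 MISS; vc=[31]
#9 0x1e2→b30/s6 MISS; vc=[31,62]
#10 0x133→b19/s3 L1-HIT; vc=[31,62]
#11 0x374→b55/s7 L1-HIT; vc=[31,62]
#12 0xb9→b11/s3 MISS; vc=[31,62,19]
#13 0x13f→b19/s3 VC-HIT; vc=[31,62,11]
#14 0xb3→b11/s3 VC-HIT; vc=[31,62,19]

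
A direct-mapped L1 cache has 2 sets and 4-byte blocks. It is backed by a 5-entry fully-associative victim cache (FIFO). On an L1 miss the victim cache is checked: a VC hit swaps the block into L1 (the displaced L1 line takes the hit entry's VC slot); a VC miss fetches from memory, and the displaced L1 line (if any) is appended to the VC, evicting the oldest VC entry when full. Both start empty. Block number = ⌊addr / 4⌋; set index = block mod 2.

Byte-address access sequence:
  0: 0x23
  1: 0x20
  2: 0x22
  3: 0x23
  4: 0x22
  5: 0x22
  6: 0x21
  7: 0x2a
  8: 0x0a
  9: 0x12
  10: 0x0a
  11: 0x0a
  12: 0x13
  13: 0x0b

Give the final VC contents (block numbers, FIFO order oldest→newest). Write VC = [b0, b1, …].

VC = [8, 10, 4]

#0 0x23→b8/s0 MISS; vc=[]
#1 0x20→b8/s0 L1-HIT; vc=[]
#2 0x22→b8/s0 L1-HIT; vc=[]
#3 0x23→b8/s0 L1-HIT; vc=[]
#4 0x22→b8/s0 L1-HIT; vc=[]
#5 0x22→b8/s0 L1-HIT; vc=[]
#6 0x21→b8/s0 L1-HIT; vc=[]
#7 0x2a→b10/s0 MISS; vc=[8]
#8 0xa→b2/s0 MISS; vc=[8,10]
#9 0x12→b4/s0 MISS; vc=[8,10,2]
#10 0xa→b2/s0 VC-HIT; vc=[8,10,4]
#11 0xa→b2/s0 L1-HIT; vc=[8,10,4]
#12 0x13→b4/s0 VC-HIT; vc=[8,10,2]
#13 0xb→b2/s0 VC-HIT; vc=[8,10,4]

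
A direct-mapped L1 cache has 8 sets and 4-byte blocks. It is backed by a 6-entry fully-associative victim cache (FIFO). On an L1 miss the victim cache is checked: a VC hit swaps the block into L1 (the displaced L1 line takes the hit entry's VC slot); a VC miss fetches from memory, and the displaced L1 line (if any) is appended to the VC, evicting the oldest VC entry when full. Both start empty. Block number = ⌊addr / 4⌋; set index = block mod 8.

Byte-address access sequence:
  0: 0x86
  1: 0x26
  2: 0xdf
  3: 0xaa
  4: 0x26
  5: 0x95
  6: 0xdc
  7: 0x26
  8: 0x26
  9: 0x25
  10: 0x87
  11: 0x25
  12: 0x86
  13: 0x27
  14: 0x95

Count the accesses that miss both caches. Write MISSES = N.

MISSES = 5

#0 0x86→b33/s1 MISS; vc=[]
#1 0x26→b9/s1 MISS; vc=[33]
#2 0xdf→b55/s7 MISS; vc=[33]
#3 0xaa→b42/s2 MISS; vc=[33]
#4 0x26→b9/s1 L1-HIT; vc=[33]
#5 0x95→b37/s5 MISS; vc=[33]
#6 0xdc→b55/s7 L1-HIT; vc=[33]
#7 0x26→b9/s1 L1-HIT; vc=[33]
#8 0x26→b9/s1 L1-HIT; vc=[33]
#9 0x25→b9/s1 L1-HIT; vc=[33]
#10 0x87→b33/s1 VC-HIT; vc=[9]
#11 0x25→b9/s1 VC-HIT; vc=[33]
#12 0x86→b33/s1 VC-HIT; vc=[9]
#13 0x27→b9/s1 VC-HIT; vc=[33]
#14 0x95→b37/s5 L1-HIT; vc=[33]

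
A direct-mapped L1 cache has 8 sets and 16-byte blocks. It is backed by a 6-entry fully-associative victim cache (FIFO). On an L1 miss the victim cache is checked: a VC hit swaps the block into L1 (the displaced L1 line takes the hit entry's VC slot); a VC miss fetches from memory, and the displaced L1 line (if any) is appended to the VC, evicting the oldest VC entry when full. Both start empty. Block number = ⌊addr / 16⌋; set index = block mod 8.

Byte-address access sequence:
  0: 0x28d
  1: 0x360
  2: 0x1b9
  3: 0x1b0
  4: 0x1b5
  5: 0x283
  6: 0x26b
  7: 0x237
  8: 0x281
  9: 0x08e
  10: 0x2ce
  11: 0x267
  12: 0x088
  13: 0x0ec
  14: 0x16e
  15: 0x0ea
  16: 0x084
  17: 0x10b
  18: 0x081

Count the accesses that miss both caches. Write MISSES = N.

MISSES = 10

#0 0x28d→b40/s0 MISS; vc=[]
#1 0x360→b54/s6 MISS; vc=[]
#2 0x1b9→b27/s3 MISS; vc=[]
#3 0x1b0→b27/s3 L1-HIT; vc=[]
#4 0x1b5→b27/s3 L1-HIT; vc=[]
#5 0x283→b40/s0 L1-HIT; vc=[]
#6 0x26b→b38/s6 MISS; vc=[54]
#7 0x237→b35/s3 MISS; vc=[54,27]
#8 0x281→b40/s0 L1-HIT; vc=[54,27]
#9 0x8e→b8/s0 MISS; vc=[54,27,40]
#10 0x2ce→b44/s4 MISS; vc=[54,27,40]
#11 0x267→b38/s6 L1-HIT; vc=[54,27,40]
#12 0x88→b8/s0 L1-HIT; vc=[54,27,40]
#13 0xec→b14/s6 MISS; vc=[54,27,40,38]
#14 0x16e→b22/s6 MISS; vc=[54,27,40,38,14]
#15 0xea→b14/s6 VC-HIT; vc=[54,27,40,38,22]
#16 0x84→b8/s0 L1-HIT; vc=[54,27,40,38,22]
#17 0x10b→b16/s0 MISS; vc=[54,27,40,38,22,8]
#18 0x81→b8/s0 VC-HIT; vc=[54,27,40,38,22,16]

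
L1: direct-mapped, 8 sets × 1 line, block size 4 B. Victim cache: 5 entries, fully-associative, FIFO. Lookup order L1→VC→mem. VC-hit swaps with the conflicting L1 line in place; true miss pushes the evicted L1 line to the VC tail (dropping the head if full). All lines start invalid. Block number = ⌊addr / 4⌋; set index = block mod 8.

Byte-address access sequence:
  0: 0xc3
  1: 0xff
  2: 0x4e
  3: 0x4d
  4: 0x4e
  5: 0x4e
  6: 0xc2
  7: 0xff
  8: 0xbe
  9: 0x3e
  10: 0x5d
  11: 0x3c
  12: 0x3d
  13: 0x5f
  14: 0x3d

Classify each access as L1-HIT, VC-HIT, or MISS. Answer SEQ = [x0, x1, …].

  [0] addr=0xc3 blk=48 s=0: MISS | VC []
  [1] addr=0xff blk=63 s=7: MISS | VC []
  [2] addr=0x4e blk=19 s=3: MISS | VC []
  [3] addr=0x4d blk=19 s=3: L1-HIT | VC []
  [4] addr=0x4e blk=19 s=3: L1-HIT | VC []
  [5] addr=0x4e blk=19 s=3: L1-HIT | VC []
  [6] addr=0xc2 blk=48 s=0: L1-HIT | VC []
  [7] addr=0xff blk=63 s=7: L1-HIT | VC []
  [8] addr=0xbe blk=47 s=7: MISS | VC [63]
  [9] addr=0x3e blk=15 s=7: MISS | VC [63, 47]
  [10] addr=0x5d blk=23 s=7: MISS | VC [63, 47, 15]
  [11] addr=0x3c blk=15 s=7: VC-HIT | VC [63, 47, 23]
  [12] addr=0x3d blk=15 s=7: L1-HIT | VC [63, 47, 23]
  [13] addr=0x5f blk=23 s=7: VC-HIT | VC [63, 47, 15]
  [14] addr=0x3d blk=15 s=7: VC-HIT | VC [63, 47, 23]

SEQ = [MISS, MISS, MISS, L1-HIT, L1-HIT, L1-HIT, L1-HIT, L1-HIT, MISS, MISS, MISS, VC-HIT, L1-HIT, VC-HIT, VC-HIT]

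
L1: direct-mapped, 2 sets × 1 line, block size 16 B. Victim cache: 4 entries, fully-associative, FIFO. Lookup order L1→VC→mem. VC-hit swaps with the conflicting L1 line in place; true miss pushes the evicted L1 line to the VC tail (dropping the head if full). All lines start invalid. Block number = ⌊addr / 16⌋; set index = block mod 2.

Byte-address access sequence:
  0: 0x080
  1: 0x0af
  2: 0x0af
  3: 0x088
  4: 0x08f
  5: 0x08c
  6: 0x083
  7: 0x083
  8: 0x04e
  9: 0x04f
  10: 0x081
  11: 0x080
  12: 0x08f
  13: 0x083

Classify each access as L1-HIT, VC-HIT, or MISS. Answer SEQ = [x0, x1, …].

SEQ = [MISS, MISS, L1-HIT, VC-HIT, L1-HIT, L1-HIT, L1-HIT, L1-HIT, MISS, L1-HIT, VC-HIT, L1-HIT, L1-HIT, L1-HIT]

0: 0x80 (blk 8, set 0) → MISS  vc=[]
1: 0xaf (blk 10, set 0) → MISS  vc=[8]
2: 0xaf (blk 10, set 0) → L1-HIT  vc=[8]
3: 0x88 (blk 8, set 0) → VC-HIT  vc=[10]
4: 0x8f (blk 8, set 0) → L1-HIT  vc=[10]
5: 0x8c (blk 8, set 0) → L1-HIT  vc=[10]
6: 0x83 (blk 8, set 0) → L1-HIT  vc=[10]
7: 0x83 (blk 8, set 0) → L1-HIT  vc=[10]
8: 0x4e (blk 4, set 0) → MISS  vc=[10, 8]
9: 0x4f (blk 4, set 0) → L1-HIT  vc=[10, 8]
10: 0x81 (blk 8, set 0) → VC-HIT  vc=[10, 4]
11: 0x80 (blk 8, set 0) → L1-HIT  vc=[10, 4]
12: 0x8f (blk 8, set 0) → L1-HIT  vc=[10, 4]
13: 0x83 (blk 8, set 0) → L1-HIT  vc=[10, 4]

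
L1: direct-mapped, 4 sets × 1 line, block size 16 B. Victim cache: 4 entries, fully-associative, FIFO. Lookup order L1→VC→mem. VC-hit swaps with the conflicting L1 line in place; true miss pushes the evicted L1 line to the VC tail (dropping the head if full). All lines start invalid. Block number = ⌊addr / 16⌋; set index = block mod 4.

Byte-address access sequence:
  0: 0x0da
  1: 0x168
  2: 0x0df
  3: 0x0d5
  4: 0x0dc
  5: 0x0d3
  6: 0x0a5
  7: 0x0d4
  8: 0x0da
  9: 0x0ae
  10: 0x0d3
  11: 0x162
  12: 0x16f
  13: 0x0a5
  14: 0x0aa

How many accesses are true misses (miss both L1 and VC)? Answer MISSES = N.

MISSES = 3

0: 0xda (blk 13, set 1) → MISS  vc=[]
1: 0x168 (blk 22, set 2) → MISS  vc=[]
2: 0xdf (blk 13, set 1) → L1-HIT  vc=[]
3: 0xd5 (blk 13, set 1) → L1-HIT  vc=[]
4: 0xdc (blk 13, set 1) → L1-HIT  vc=[]
5: 0xd3 (blk 13, set 1) → L1-HIT  vc=[]
6: 0xa5 (blk 10, set 2) → MISS  vc=[22]
7: 0xd4 (blk 13, set 1) → L1-HIT  vc=[22]
8: 0xda (blk 13, set 1) → L1-HIT  vc=[22]
9: 0xae (blk 10, set 2) → L1-HIT  vc=[22]
10: 0xd3 (blk 13, set 1) → L1-HIT  vc=[22]
11: 0x162 (blk 22, set 2) → VC-HIT  vc=[10]
12: 0x16f (blk 22, set 2) → L1-HIT  vc=[10]
13: 0xa5 (blk 10, set 2) → VC-HIT  vc=[22]
14: 0xaa (blk 10, set 2) → L1-HIT  vc=[22]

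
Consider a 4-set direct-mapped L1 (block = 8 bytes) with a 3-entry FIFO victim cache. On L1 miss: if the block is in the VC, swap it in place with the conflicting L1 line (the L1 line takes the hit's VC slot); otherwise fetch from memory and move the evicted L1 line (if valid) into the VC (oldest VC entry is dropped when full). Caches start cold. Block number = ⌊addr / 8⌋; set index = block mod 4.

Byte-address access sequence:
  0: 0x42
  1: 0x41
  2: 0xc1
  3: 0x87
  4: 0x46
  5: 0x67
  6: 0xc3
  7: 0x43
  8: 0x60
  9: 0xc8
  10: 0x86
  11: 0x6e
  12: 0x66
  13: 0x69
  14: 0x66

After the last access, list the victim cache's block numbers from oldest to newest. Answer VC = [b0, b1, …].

0: 0x42 (blk 8, set 0) → MISS  vc=[]
1: 0x41 (blk 8, set 0) → L1-HIT  vc=[]
2: 0xc1 (blk 24, set 0) → MISS  vc=[8]
3: 0x87 (blk 16, set 0) → MISS  vc=[8, 24]
4: 0x46 (blk 8, set 0) → VC-HIT  vc=[16, 24]
5: 0x67 (blk 12, set 0) → MISS  vc=[16, 24, 8]
6: 0xc3 (blk 24, set 0) → VC-HIT  vc=[16, 12, 8]
7: 0x43 (blk 8, set 0) → VC-HIT  vc=[16, 12, 24]
8: 0x60 (blk 12, set 0) → VC-HIT  vc=[16, 8, 24]
9: 0xc8 (blk 25, set 1) → MISS  vc=[16, 8, 24]
10: 0x86 (blk 16, set 0) → VC-HIT  vc=[12, 8, 24]
11: 0x6e (blk 13, set 1) → MISS  vc=[8, 24, 25]
12: 0x66 (blk 12, set 0) → MISS  vc=[24, 25, 16]
13: 0x69 (blk 13, set 1) → L1-HIT  vc=[24, 25, 16]
14: 0x66 (blk 12, set 0) → L1-HIT  vc=[24, 25, 16]

VC = [24, 25, 16]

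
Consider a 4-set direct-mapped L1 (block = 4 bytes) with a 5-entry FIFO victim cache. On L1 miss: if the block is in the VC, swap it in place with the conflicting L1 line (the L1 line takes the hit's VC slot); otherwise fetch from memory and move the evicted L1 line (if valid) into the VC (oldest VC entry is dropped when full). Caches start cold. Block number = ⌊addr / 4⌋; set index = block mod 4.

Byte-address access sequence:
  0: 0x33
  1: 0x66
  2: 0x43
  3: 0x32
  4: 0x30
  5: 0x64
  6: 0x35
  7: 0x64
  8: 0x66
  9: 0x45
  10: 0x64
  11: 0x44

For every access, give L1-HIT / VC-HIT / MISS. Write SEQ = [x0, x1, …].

SEQ = [MISS, MISS, MISS, VC-HIT, L1-HIT, L1-HIT, MISS, VC-HIT, L1-HIT, MISS, VC-HIT, VC-HIT]

0: 0x33 (blk 12, set 0) → MISS  vc=[]
1: 0x66 (blk 25, set 1) → MISS  vc=[]
2: 0x43 (blk 16, set 0) → MISS  vc=[12]
3: 0x32 (blk 12, set 0) → VC-HIT  vc=[16]
4: 0x30 (blk 12, set 0) → L1-HIT  vc=[16]
5: 0x64 (blk 25, set 1) → L1-HIT  vc=[16]
6: 0x35 (blk 13, set 1) → MISS  vc=[16, 25]
7: 0x64 (blk 25, set 1) → VC-HIT  vc=[16, 13]
8: 0x66 (blk 25, set 1) → L1-HIT  vc=[16, 13]
9: 0x45 (blk 17, set 1) → MISS  vc=[16, 13, 25]
10: 0x64 (blk 25, set 1) → VC-HIT  vc=[16, 13, 17]
11: 0x44 (blk 17, set 1) → VC-HIT  vc=[16, 13, 25]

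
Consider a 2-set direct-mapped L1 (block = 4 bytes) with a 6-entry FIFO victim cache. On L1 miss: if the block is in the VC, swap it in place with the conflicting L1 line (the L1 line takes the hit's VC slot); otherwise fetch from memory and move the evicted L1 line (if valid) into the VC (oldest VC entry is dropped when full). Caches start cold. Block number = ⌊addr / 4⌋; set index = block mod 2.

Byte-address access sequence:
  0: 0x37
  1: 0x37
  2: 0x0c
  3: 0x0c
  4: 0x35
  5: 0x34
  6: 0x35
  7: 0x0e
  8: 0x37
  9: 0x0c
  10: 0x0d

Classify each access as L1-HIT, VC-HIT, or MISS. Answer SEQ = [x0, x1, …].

  [0] addr=0x37 blk=13 s=1: MISS | VC []
  [1] addr=0x37 blk=13 s=1: L1-HIT | VC []
  [2] addr=0xc blk=3 s=1: MISS | VC [13]
  [3] addr=0xc blk=3 s=1: L1-HIT | VC [13]
  [4] addr=0x35 blk=13 s=1: VC-HIT | VC [3]
  [5] addr=0x34 blk=13 s=1: L1-HIT | VC [3]
  [6] addr=0x35 blk=13 s=1: L1-HIT | VC [3]
  [7] addr=0xe blk=3 s=1: VC-HIT | VC [13]
  [8] addr=0x37 blk=13 s=1: VC-HIT | VC [3]
  [9] addr=0xc blk=3 s=1: VC-HIT | VC [13]
  [10] addr=0xd blk=3 s=1: L1-HIT | VC [13]

SEQ = [MISS, L1-HIT, MISS, L1-HIT, VC-HIT, L1-HIT, L1-HIT, VC-HIT, VC-HIT, VC-HIT, L1-HIT]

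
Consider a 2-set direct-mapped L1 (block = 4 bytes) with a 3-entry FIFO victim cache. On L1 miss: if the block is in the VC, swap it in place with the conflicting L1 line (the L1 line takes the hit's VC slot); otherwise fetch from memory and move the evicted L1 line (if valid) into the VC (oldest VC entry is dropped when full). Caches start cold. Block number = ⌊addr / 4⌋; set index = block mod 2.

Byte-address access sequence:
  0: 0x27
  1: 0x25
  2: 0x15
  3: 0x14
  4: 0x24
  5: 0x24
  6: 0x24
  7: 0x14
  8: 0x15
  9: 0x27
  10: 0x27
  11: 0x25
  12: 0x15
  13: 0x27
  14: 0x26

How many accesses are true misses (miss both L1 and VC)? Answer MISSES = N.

MISSES = 2

0: 0x27 (blk 9, set 1) → MISS  vc=[]
1: 0x25 (blk 9, set 1) → L1-HIT  vc=[]
2: 0x15 (blk 5, set 1) → MISS  vc=[9]
3: 0x14 (blk 5, set 1) → L1-HIT  vc=[9]
4: 0x24 (blk 9, set 1) → VC-HIT  vc=[5]
5: 0x24 (blk 9, set 1) → L1-HIT  vc=[5]
6: 0x24 (blk 9, set 1) → L1-HIT  vc=[5]
7: 0x14 (blk 5, set 1) → VC-HIT  vc=[9]
8: 0x15 (blk 5, set 1) → L1-HIT  vc=[9]
9: 0x27 (blk 9, set 1) → VC-HIT  vc=[5]
10: 0x27 (blk 9, set 1) → L1-HIT  vc=[5]
11: 0x25 (blk 9, set 1) → L1-HIT  vc=[5]
12: 0x15 (blk 5, set 1) → VC-HIT  vc=[9]
13: 0x27 (blk 9, set 1) → VC-HIT  vc=[5]
14: 0x26 (blk 9, set 1) → L1-HIT  vc=[5]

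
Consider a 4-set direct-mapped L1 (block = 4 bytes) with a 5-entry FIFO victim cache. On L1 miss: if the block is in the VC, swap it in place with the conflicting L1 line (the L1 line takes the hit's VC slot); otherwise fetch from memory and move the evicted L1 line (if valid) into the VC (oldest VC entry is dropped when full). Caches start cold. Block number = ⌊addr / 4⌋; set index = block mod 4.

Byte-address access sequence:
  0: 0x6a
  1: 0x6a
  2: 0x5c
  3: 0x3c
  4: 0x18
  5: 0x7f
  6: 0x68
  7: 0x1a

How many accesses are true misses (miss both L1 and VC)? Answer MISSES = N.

  [0] addr=0x6a blk=26 s=2: MISS | VC []
  [1] addr=0x6a blk=26 s=2: L1-HIT | VC []
  [2] addr=0x5c blk=23 s=3: MISS | VC []
  [3] addr=0x3c blk=15 s=3: MISS | VC [23]
  [4] addr=0x18 blk=6 s=2: MISS | VC [23, 26]
  [5] addr=0x7f blk=31 s=3: MISS | VC [23, 26, 15]
  [6] addr=0x68 blk=26 s=2: VC-HIT | VC [23, 6, 15]
  [7] addr=0x1a blk=6 s=2: VC-HIT | VC [23, 26, 15]

MISSES = 5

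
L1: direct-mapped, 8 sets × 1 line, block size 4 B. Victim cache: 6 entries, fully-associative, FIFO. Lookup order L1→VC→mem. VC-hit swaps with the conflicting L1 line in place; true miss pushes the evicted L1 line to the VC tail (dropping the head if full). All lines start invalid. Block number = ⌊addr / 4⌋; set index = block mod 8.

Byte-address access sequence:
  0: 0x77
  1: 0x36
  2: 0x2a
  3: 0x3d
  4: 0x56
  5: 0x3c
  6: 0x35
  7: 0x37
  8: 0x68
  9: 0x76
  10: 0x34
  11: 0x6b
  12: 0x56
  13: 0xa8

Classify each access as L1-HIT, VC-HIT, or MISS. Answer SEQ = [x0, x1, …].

  [0] addr=0x77 blk=29 s=5: MISS | VC []
  [1] addr=0x36 blk=13 s=5: MISS | VC [29]
  [2] addr=0x2a blk=10 s=2: MISS | VC [29]
  [3] addr=0x3d blk=15 s=7: MISS | VC [29]
  [4] addr=0x56 blk=21 s=5: MISS | VC [29, 13]
  [5] addr=0x3c blk=15 s=7: L1-HIT | VC [29, 13]
  [6] addr=0x35 blk=13 s=5: VC-HIT | VC [29, 21]
  [7] addr=0x37 blk=13 s=5: L1-HIT | VC [29, 21]
  [8] addr=0x68 blk=26 s=2: MISS | VC [29, 21, 10]
  [9] addr=0x76 blk=29 s=5: VC-HIT | VC [13, 21, 10]
  [10] addr=0x34 blk=13 s=5: VC-HIT | VC [29, 21, 10]
  [11] addr=0x6b blk=26 s=2: L1-HIT | VC [29, 21, 10]
  [12] addr=0x56 blk=21 s=5: VC-HIT | VC [29, 13, 10]
  [13] addr=0xa8 blk=42 s=2: MISS | VC [29, 13, 10, 26]

SEQ = [MISS, MISS, MISS, MISS, MISS, L1-HIT, VC-HIT, L1-HIT, MISS, VC-HIT, VC-HIT, L1-HIT, VC-HIT, MISS]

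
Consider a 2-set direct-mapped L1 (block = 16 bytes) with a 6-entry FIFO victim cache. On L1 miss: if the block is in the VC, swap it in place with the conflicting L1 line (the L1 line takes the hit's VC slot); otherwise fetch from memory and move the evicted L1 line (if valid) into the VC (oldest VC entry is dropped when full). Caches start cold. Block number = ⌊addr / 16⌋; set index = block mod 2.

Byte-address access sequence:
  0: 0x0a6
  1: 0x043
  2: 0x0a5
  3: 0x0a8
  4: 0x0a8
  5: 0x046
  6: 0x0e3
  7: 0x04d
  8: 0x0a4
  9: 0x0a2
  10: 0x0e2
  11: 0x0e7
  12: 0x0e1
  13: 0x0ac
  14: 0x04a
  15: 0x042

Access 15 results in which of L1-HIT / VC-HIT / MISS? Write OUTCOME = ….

#0 0xa6→b10/s0 MISS; vc=[]
#1 0x43→b4/s0 MISS; vc=[10]
#2 0xa5→b10/s0 VC-HIT; vc=[4]
#3 0xa8→b10/s0 L1-HIT; vc=[4]
#4 0xa8→b10/s0 L1-HIT; vc=[4]
#5 0x46→b4/s0 VC-HIT; vc=[10]
#6 0xe3→b14/s0 MISS; vc=[10,4]
#7 0x4d→b4/s0 VC-HIT; vc=[10,14]
#8 0xa4→b10/s0 VC-HIT; vc=[4,14]
#9 0xa2→b10/s0 L1-HIT; vc=[4,14]
#10 0xe2→b14/s0 VC-HIT; vc=[4,10]
#11 0xe7→b14/s0 L1-HIT; vc=[4,10]
#12 0xe1→b14/s0 L1-HIT; vc=[4,10]
#13 0xac→b10/s0 VC-HIT; vc=[4,14]
#14 0x4a→b4/s0 VC-HIT; vc=[10,14]
#15 0x42→b4/s0 L1-HIT; vc=[10,14]

OUTCOME = L1-HIT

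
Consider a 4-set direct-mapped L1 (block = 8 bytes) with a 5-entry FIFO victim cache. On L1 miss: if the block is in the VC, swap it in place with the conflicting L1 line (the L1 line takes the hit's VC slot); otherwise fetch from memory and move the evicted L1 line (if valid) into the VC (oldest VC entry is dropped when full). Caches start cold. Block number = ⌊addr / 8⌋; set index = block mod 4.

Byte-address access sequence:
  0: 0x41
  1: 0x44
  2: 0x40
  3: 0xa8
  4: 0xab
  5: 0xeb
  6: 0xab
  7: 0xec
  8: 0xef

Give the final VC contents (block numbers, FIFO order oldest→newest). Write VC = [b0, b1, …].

VC = [21]

0: 0x41 (blk 8, set 0) → MISS  vc=[]
1: 0x44 (blk 8, set 0) → L1-HIT  vc=[]
2: 0x40 (blk 8, set 0) → L1-HIT  vc=[]
3: 0xa8 (blk 21, set 1) → MISS  vc=[]
4: 0xab (blk 21, set 1) → L1-HIT  vc=[]
5: 0xeb (blk 29, set 1) → MISS  vc=[21]
6: 0xab (blk 21, set 1) → VC-HIT  vc=[29]
7: 0xec (blk 29, set 1) → VC-HIT  vc=[21]
8: 0xef (blk 29, set 1) → L1-HIT  vc=[21]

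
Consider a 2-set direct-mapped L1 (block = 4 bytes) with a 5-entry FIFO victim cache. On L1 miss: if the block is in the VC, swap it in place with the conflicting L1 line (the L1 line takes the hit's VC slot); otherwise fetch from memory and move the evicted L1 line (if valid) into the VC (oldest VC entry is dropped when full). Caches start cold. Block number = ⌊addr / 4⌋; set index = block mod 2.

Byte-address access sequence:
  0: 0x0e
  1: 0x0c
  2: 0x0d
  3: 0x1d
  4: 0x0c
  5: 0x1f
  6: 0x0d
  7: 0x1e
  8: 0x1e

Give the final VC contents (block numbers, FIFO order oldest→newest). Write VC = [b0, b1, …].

0: 0xe (blk 3, set 1) → MISS  vc=[]
1: 0xc (blk 3, set 1) → L1-HIT  vc=[]
2: 0xd (blk 3, set 1) → L1-HIT  vc=[]
3: 0x1d (blk 7, set 1) → MISS  vc=[3]
4: 0xc (blk 3, set 1) → VC-HIT  vc=[7]
5: 0x1f (blk 7, set 1) → VC-HIT  vc=[3]
6: 0xd (blk 3, set 1) → VC-HIT  vc=[7]
7: 0x1e (blk 7, set 1) → VC-HIT  vc=[3]
8: 0x1e (blk 7, set 1) → L1-HIT  vc=[3]

VC = [3]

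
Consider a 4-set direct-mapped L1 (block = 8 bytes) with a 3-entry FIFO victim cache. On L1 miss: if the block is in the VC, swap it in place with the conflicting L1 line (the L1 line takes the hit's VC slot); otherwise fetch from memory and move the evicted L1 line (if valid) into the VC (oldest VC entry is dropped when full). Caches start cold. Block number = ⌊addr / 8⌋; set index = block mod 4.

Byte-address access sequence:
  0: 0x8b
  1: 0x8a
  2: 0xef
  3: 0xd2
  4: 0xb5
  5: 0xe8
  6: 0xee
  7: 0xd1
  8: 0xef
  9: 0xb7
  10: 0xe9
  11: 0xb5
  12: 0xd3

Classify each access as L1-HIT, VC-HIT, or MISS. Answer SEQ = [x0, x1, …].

SEQ = [MISS, L1-HIT, MISS, MISS, MISS, L1-HIT, L1-HIT, VC-HIT, L1-HIT, VC-HIT, L1-HIT, L1-HIT, VC-HIT]

  [0] addr=0x8b blk=17 s=1: MISS | VC []
  [1] addr=0x8a blk=17 s=1: L1-HIT | VC []
  [2] addr=0xef blk=29 s=1: MISS | VC [17]
  [3] addr=0xd2 blk=26 s=2: MISS | VC [17]
  [4] addr=0xb5 blk=22 s=2: MISS | VC [17, 26]
  [5] addr=0xe8 blk=29 s=1: L1-HIT | VC [17, 26]
  [6] addr=0xee blk=29 s=1: L1-HIT | VC [17, 26]
  [7] addr=0xd1 blk=26 s=2: VC-HIT | VC [17, 22]
  [8] addr=0xef blk=29 s=1: L1-HIT | VC [17, 22]
  [9] addr=0xb7 blk=22 s=2: VC-HIT | VC [17, 26]
  [10] addr=0xe9 blk=29 s=1: L1-HIT | VC [17, 26]
  [11] addr=0xb5 blk=22 s=2: L1-HIT | VC [17, 26]
  [12] addr=0xd3 blk=26 s=2: VC-HIT | VC [17, 22]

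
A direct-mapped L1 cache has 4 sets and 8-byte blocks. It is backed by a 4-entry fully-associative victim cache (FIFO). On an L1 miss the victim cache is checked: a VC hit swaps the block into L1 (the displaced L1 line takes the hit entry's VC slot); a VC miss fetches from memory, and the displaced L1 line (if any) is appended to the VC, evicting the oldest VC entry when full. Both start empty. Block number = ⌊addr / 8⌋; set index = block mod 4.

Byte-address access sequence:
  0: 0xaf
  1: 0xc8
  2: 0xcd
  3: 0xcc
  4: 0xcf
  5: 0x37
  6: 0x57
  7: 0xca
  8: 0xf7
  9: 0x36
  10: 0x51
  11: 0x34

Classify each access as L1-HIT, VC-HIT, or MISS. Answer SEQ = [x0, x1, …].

0: 0xaf (blk 21, set 1) → MISS  vc=[]
1: 0xc8 (blk 25, set 1) → MISS  vc=[21]
2: 0xcd (blk 25, set 1) → L1-HIT  vc=[21]
3: 0xcc (blk 25, set 1) → L1-HIT  vc=[21]
4: 0xcf (blk 25, set 1) → L1-HIT  vc=[21]
5: 0x37 (blk 6, set 2) → MISS  vc=[21]
6: 0x57 (blk 10, set 2) → MISS  vc=[21, 6]
7: 0xca (blk 25, set 1) → L1-HIT  vc=[21, 6]
8: 0xf7 (blk 30, set 2) → MISS  vc=[21, 6, 10]
9: 0x36 (blk 6, set 2) → VC-HIT  vc=[21, 30, 10]
10: 0x51 (blk 10, set 2) → VC-HIT  vc=[21, 30, 6]
11: 0x34 (blk 6, set 2) → VC-HIT  vc=[21, 30, 10]

SEQ = [MISS, MISS, L1-HIT, L1-HIT, L1-HIT, MISS, MISS, L1-HIT, MISS, VC-HIT, VC-HIT, VC-HIT]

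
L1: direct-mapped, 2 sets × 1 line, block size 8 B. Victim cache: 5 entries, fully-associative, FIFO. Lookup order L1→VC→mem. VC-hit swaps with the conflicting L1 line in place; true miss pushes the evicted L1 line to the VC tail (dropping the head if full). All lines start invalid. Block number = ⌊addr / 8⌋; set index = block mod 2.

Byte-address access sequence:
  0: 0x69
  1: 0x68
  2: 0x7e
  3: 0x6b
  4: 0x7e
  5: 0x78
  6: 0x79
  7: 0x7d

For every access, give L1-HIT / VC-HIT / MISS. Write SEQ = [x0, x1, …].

SEQ = [MISS, L1-HIT, MISS, VC-HIT, VC-HIT, L1-HIT, L1-HIT, L1-HIT]

#0 0x69→b13/s1 MISS; vc=[]
#1 0x68→b13/s1 L1-HIT; vc=[]
#2 0x7e→b15/s1 MISS; vc=[13]
#3 0x6b→b13/s1 VC-HIT; vc=[15]
#4 0x7e→b15/s1 VC-HIT; vc=[13]
#5 0x78→b15/s1 L1-HIT; vc=[13]
#6 0x79→b15/s1 L1-HIT; vc=[13]
#7 0x7d→b15/s1 L1-HIT; vc=[13]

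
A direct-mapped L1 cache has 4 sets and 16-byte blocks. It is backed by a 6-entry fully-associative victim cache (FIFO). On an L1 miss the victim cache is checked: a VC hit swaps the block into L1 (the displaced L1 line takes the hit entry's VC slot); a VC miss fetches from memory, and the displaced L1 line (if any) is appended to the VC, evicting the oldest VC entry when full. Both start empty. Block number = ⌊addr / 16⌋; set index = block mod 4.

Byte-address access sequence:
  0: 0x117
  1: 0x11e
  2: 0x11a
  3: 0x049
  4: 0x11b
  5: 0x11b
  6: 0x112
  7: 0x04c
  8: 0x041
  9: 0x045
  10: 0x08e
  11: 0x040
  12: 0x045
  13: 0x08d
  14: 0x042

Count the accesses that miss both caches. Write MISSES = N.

MISSES = 3

#0 0x117→b17/s1 MISS; vc=[]
#1 0x11e→b17/s1 L1-HIT; vc=[]
#2 0x11a→b17/s1 L1-HIT; vc=[]
#3 0x49→b4/s0 MISS; vc=[]
#4 0x11b→b17/s1 L1-HIT; vc=[]
#5 0x11b→b17/s1 L1-HIT; vc=[]
#6 0x112→b17/s1 L1-HIT; vc=[]
#7 0x4c→b4/s0 L1-HIT; vc=[]
#8 0x41→b4/s0 L1-HIT; vc=[]
#9 0x45→b4/s0 L1-HIT; vc=[]
#10 0x8e→b8/s0 MISS; vc=[4]
#11 0x40→b4/s0 VC-HIT; vc=[8]
#12 0x45→b4/s0 L1-HIT; vc=[8]
#13 0x8d→b8/s0 VC-HIT; vc=[4]
#14 0x42→b4/s0 VC-HIT; vc=[8]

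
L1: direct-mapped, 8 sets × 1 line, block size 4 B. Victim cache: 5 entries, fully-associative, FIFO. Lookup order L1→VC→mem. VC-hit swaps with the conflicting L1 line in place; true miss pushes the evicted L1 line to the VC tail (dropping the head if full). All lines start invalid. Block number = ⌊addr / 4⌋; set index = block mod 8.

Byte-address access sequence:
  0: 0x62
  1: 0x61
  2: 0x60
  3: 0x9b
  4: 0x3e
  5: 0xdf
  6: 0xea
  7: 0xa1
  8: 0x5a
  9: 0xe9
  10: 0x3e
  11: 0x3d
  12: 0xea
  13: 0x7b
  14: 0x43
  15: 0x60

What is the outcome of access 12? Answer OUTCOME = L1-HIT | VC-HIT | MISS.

  [0] addr=0x62 blk=24 s=0: MISS | VC []
  [1] addr=0x61 blk=24 s=0: L1-HIT | VC []
  [2] addr=0x60 blk=24 s=0: L1-HIT | VC []
  [3] addr=0x9b blk=38 s=6: MISS | VC []
  [4] addr=0x3e blk=15 s=7: MISS | VC []
  [5] addr=0xdf blk=55 s=7: MISS | VC [15]
  [6] addr=0xea blk=58 s=2: MISS | VC [15]
  [7] addr=0xa1 blk=40 s=0: MISS | VC [15, 24]
  [8] addr=0x5a blk=22 s=6: MISS | VC [15, 24, 38]
  [9] addr=0xe9 blk=58 s=2: L1-HIT | VC [15, 24, 38]
  [10] addr=0x3e blk=15 s=7: VC-HIT | VC [55, 24, 38]
  [11] addr=0x3d blk=15 s=7: L1-HIT | VC [55, 24, 38]
  [12] addr=0xea blk=58 s=2: L1-HIT | VC [55, 24, 38]
  [13] addr=0x7b blk=30 s=6: MISS | VC [55, 24, 38, 22]
  [14] addr=0x43 blk=16 s=0: MISS | VC [55, 24, 38, 22, 40]
  [15] addr=0x60 blk=24 s=0: VC-HIT | VC [55, 16, 38, 22, 40]

OUTCOME = L1-HIT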